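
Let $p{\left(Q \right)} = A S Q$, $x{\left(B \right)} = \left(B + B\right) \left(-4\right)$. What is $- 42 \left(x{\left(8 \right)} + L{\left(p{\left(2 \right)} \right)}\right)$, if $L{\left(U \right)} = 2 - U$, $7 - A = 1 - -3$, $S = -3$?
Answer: $1848$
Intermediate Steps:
$A = 3$ ($A = 7 - \left(1 - -3\right) = 7 - \left(1 + 3\right) = 7 - 4 = 3$)
$x{\left(B \right)} = - 8 B$ ($x{\left(B \right)} = 2 B \left(-4\right) = - 8 B$)
$p{\left(Q \right)} = - 9 Q$ ($p{\left(Q \right)} = 3 \left(-3\right) Q = - 9 Q$)
$- 42 \left(x{\left(8 \right)} + L{\left(p{\left(2 \right)} \right)}\right) = - 42 \left(\left(-8\right) 8 - \left(-2 - 18\right)\right) = - 42 \left(-64 + \left(2 - -18\right)\right) = - 42 \left(-64 + \left(2 + 18\right)\right) = - 42 \left(-64 + 20\right) = \left(-42\right) \left(-44\right) = 1848$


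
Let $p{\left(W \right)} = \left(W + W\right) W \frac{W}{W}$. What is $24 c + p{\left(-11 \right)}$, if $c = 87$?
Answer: $2330$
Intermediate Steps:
$p{\left(W \right)} = 2 W^{2}$ ($p{\left(W \right)} = 2 W W 1 = 2 W^{2} \cdot 1 = 2 W^{2}$)
$24 c + p{\left(-11 \right)} = 24 \cdot 87 + 2 \left(-11\right)^{2} = 2088 + 2 \cdot 121 = 2088 + 242 = 2330$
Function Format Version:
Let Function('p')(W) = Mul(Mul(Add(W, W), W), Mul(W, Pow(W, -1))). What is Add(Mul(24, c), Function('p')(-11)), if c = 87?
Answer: 2330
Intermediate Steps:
Function('p')(W) = Mul(2, Pow(W, 2)) (Function('p')(W) = Mul(Mul(Mul(2, W), W), 1) = Mul(Mul(2, Pow(W, 2)), 1) = Mul(2, Pow(W, 2)))
Add(Mul(24, c), Function('p')(-11)) = Add(Mul(24, 87), Mul(2, Pow(-11, 2))) = Add(2088, Mul(2, 121)) = Add(2088, 242) = 2330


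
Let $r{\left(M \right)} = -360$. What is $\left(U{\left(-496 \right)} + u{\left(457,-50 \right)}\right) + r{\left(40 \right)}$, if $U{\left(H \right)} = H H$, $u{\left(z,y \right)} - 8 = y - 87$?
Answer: $245527$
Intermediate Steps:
$u{\left(z,y \right)} = -79 + y$ ($u{\left(z,y \right)} = 8 + \left(y - 87\right) = 8 + \left(-87 + y\right) = -79 + y$)
$U{\left(H \right)} = H^{2}$
$\left(U{\left(-496 \right)} + u{\left(457,-50 \right)}\right) + r{\left(40 \right)} = \left(\left(-496\right)^{2} - 129\right) - 360 = \left(246016 - 129\right) - 360 = 245887 - 360 = 245527$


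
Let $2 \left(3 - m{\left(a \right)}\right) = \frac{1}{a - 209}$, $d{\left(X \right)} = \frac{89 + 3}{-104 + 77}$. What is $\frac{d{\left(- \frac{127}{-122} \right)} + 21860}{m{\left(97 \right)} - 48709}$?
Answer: $- \frac{132188672}{294573861} \approx -0.44875$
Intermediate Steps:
$d{\left(X \right)} = - \frac{92}{27}$ ($d{\left(X \right)} = \frac{92}{-27} = 92 \left(- \frac{1}{27}\right) = - \frac{92}{27}$)
$m{\left(a \right)} = 3 - \frac{1}{2 \left(-209 + a\right)}$ ($m{\left(a \right)} = 3 - \frac{1}{2 \left(a - 209\right)} = 3 - \frac{1}{2 \left(-209 + a\right)}$)
$\frac{d{\left(- \frac{127}{-122} \right)} + 21860}{m{\left(97 \right)} - 48709} = \frac{- \frac{92}{27} + 21860}{\frac{-1255 + 6 \cdot 97}{2 \left(-209 + 97\right)} - 48709} = \frac{590128}{27 \left(\frac{-1255 + 582}{2 \left(-112\right)} - 48709\right)} = \frac{590128}{27 \left(\frac{1}{2} \left(- \frac{1}{112}\right) \left(-673\right) - 48709\right)} = \frac{590128}{27 \left(\frac{673}{224} - 48709\right)} = \frac{590128}{27 \left(- \frac{10910143}{224}\right)} = \frac{590128}{27} \left(- \frac{224}{10910143}\right) = - \frac{132188672}{294573861}$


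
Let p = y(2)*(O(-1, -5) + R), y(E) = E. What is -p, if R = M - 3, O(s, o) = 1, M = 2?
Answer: 0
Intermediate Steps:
R = -1 (R = 2 - 3 = -1)
p = 0 (p = 2*(1 - 1) = 2*0 = 0)
-p = -1*0 = 0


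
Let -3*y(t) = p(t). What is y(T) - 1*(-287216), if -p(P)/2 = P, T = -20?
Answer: 861608/3 ≈ 2.8720e+5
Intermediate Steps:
p(P) = -2*P
y(t) = 2*t/3 (y(t) = -(-2)*t/3 = 2*t/3)
y(T) - 1*(-287216) = (⅔)*(-20) - 1*(-287216) = -40/3 + 287216 = 861608/3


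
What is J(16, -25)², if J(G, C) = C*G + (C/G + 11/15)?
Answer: 9254247601/57600 ≈ 1.6066e+5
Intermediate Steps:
J(G, C) = 11/15 + C*G + C/G (J(G, C) = C*G + (C/G + 11*(1/15)) = C*G + (C/G + 11/15) = C*G + (11/15 + C/G) = 11/15 + C*G + C/G)
J(16, -25)² = (11/15 - 25*16 - 25/16)² = (11/15 - 400 - 25*1/16)² = (11/15 - 400 - 25/16)² = (-96199/240)² = 9254247601/57600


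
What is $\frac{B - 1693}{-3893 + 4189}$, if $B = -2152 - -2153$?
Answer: $- \frac{423}{74} \approx -5.7162$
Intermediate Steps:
$B = 1$ ($B = -2152 + 2153 = 1$)
$\frac{B - 1693}{-3893 + 4189} = \frac{1 - 1693}{-3893 + 4189} = - \frac{1692}{296} = \left(-1692\right) \frac{1}{296} = - \frac{423}{74}$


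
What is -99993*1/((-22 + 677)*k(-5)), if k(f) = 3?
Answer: -33331/655 ≈ -50.887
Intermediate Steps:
-99993*1/((-22 + 677)*k(-5)) = -99993*1/(3*(-22 + 677)) = -99993/(3*655) = -99993/1965 = -99993*1/1965 = -33331/655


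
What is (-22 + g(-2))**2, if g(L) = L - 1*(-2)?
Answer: 484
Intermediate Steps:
g(L) = 2 + L (g(L) = L + 2 = 2 + L)
(-22 + g(-2))**2 = (-22 + (2 - 2))**2 = (-22 + 0)**2 = (-22)**2 = 484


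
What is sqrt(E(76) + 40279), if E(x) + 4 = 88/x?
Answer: sqrt(14539693)/19 ≈ 200.69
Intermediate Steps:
E(x) = -4 + 88/x
sqrt(E(76) + 40279) = sqrt((-4 + 88/76) + 40279) = sqrt((-4 + 88*(1/76)) + 40279) = sqrt((-4 + 22/19) + 40279) = sqrt(-54/19 + 40279) = sqrt(765247/19) = sqrt(14539693)/19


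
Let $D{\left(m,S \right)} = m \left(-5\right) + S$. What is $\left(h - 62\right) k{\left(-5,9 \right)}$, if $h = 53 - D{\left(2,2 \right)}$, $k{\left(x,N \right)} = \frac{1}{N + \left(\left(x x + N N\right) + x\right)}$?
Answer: $- \frac{1}{110} \approx -0.0090909$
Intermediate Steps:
$k{\left(x,N \right)} = \frac{1}{N + x + N^{2} + x^{2}}$ ($k{\left(x,N \right)} = \frac{1}{N + \left(\left(x^{2} + N^{2}\right) + x\right)} = \frac{1}{N + \left(\left(N^{2} + x^{2}\right) + x\right)} = \frac{1}{N + \left(x + N^{2} + x^{2}\right)} = \frac{1}{N + x + N^{2} + x^{2}}$)
$D{\left(m,S \right)} = S - 5 m$ ($D{\left(m,S \right)} = - 5 m + S = S - 5 m$)
$h = 61$ ($h = 53 - \left(2 - 10\right) = 53 - -8 = 53 + 8 = 61$)
$\left(h - 62\right) k{\left(-5,9 \right)} = \frac{61 - 62}{9 - 5 + 9^{2} + \left(-5\right)^{2}} = - \frac{1}{9 - 5 + 81 + 25} = - \frac{1}{110}$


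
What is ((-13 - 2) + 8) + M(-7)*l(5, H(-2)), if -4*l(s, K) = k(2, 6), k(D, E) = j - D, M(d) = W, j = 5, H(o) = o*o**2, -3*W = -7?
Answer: -35/4 ≈ -8.7500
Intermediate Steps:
W = 7/3 (W = -1/3*(-7) = 7/3 ≈ 2.3333)
H(o) = o**3
M(d) = 7/3
k(D, E) = 5 - D
l(s, K) = -3/4 (l(s, K) = -(5 - 1*2)/4 = -(5 - 2)/4 = -1/4*3 = -3/4)
((-13 - 2) + 8) + M(-7)*l(5, H(-2)) = ((-13 - 2) + 8) + (7/3)*(-3/4) = (-15 + 8) - 7/4 = -7 - 7/4 = -35/4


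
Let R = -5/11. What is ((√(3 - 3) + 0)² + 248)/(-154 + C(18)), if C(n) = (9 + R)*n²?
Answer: 1364/14381 ≈ 0.094847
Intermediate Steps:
R = -5/11 (R = -5*1/11 = -5/11 ≈ -0.45455)
C(n) = 94*n²/11 (C(n) = (9 - 5/11)*n² = 94*n²/11)
((√(3 - 3) + 0)² + 248)/(-154 + C(18)) = ((√(3 - 3) + 0)² + 248)/(-154 + (94/11)*18²) = ((√0 + 0)² + 248)/(-154 + (94/11)*324) = ((0 + 0)² + 248)/(-154 + 30456/11) = (0² + 248)/(28762/11) = (0 + 248)*(11/28762) = 248*(11/28762) = 1364/14381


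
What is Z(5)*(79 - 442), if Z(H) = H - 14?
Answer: 3267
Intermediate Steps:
Z(H) = -14 + H
Z(5)*(79 - 442) = (-14 + 5)*(79 - 442) = -9*(-363) = 3267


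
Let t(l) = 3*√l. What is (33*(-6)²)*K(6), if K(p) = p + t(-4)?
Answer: 7128 + 7128*I ≈ 7128.0 + 7128.0*I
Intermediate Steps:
K(p) = p + 6*I (K(p) = p + 3*√(-4) = p + 3*(2*I) = p + 6*I)
(33*(-6)²)*K(6) = (33*(-6)²)*(6 + 6*I) = (33*36)*(6 + 6*I) = 1188*(6 + 6*I) = 7128 + 7128*I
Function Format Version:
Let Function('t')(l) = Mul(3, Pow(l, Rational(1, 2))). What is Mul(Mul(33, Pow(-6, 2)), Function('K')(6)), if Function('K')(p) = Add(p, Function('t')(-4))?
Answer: Add(7128, Mul(7128, I)) ≈ Add(7128.0, Mul(7128.0, I))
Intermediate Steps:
Function('K')(p) = Add(p, Mul(6, I)) (Function('K')(p) = Add(p, Mul(3, Pow(-4, Rational(1, 2)))) = Add(p, Mul(3, Mul(2, I))) = Add(p, Mul(6, I)))
Mul(Mul(33, Pow(-6, 2)), Function('K')(6)) = Mul(Mul(33, Pow(-6, 2)), Add(6, Mul(6, I))) = Mul(Mul(33, 36), Add(6, Mul(6, I))) = Mul(1188, Add(6, Mul(6, I))) = Add(7128, Mul(7128, I))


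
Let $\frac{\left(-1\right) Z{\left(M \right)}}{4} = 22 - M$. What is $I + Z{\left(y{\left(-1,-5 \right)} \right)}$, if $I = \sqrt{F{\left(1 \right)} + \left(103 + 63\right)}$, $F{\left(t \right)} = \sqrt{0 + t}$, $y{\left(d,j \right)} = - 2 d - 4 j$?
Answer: $\sqrt{167} \approx 12.923$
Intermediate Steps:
$y{\left(d,j \right)} = - 4 j - 2 d$
$Z{\left(M \right)} = -88 + 4 M$ ($Z{\left(M \right)} = - 4 \left(22 - M\right) = -88 + 4 M$)
$F{\left(t \right)} = \sqrt{t}$
$I = \sqrt{167}$ ($I = \sqrt{\sqrt{1} + \left(103 + 63\right)} = \sqrt{1 + 166} = \sqrt{167} \approx 12.923$)
$I + Z{\left(y{\left(-1,-5 \right)} \right)} = \sqrt{167} - \left(88 - 4 \left(\left(-4\right) \left(-5\right) - -2\right)\right) = \sqrt{167} - \left(88 - 4 \left(20 + 2\right)\right) = \sqrt{167} + \left(-88 + 4 \cdot 22\right) = \sqrt{167} + \left(-88 + 88\right) = \sqrt{167} + 0 = \sqrt{167}$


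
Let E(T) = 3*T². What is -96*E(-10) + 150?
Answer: -28650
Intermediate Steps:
-96*E(-10) + 150 = -288*(-10)² + 150 = -288*100 + 150 = -96*300 + 150 = -28800 + 150 = -28650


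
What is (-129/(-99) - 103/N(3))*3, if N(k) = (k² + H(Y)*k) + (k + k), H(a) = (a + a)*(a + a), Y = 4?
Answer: 1834/759 ≈ 2.4163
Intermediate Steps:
H(a) = 4*a² (H(a) = (2*a)*(2*a) = 4*a²)
N(k) = k² + 66*k (N(k) = (k² + (4*4²)*k) + (k + k) = (k² + (4*16)*k) + 2*k = (k² + 64*k) + 2*k = k² + 66*k)
(-129/(-99) - 103/N(3))*3 = (-129/(-99) - 103*1/(3*(66 + 3)))*3 = (-129*(-1/99) - 103/(3*69))*3 = (43/33 - 103/207)*3 = (1834/2277)*3 = 1834/759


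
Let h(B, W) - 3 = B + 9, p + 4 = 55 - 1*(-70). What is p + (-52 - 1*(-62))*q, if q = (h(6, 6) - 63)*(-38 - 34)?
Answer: 32521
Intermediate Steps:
p = 121 (p = -4 + (55 - 1*(-70)) = -4 + (55 + 70) = -4 + 125 = 121)
h(B, W) = 12 + B (h(B, W) = 3 + (B + 9) = 3 + (9 + B) = 12 + B)
q = 3240 (q = ((12 + 6) - 63)*(-38 - 34) = (18 - 63)*(-72) = -45*(-72) = 3240)
p + (-52 - 1*(-62))*q = 121 + (-52 - 1*(-62))*3240 = 121 + (-52 + 62)*3240 = 121 + 10*3240 = 121 + 32400 = 32521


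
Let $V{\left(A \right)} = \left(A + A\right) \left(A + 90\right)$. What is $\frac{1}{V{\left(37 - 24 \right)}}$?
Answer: $\frac{1}{2678} \approx 0.00037341$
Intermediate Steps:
$V{\left(A \right)} = 2 A \left(90 + A\right)$
$\frac{1}{V{\left(37 - 24 \right)}} = \frac{1}{2 \left(37 - 24\right) \left(90 + \left(37 - 24\right)\right)} = \frac{1}{2 \cdot 13 \left(90 + 13\right)} = \frac{1}{2 \cdot 13 \cdot 103} = \frac{1}{2678}$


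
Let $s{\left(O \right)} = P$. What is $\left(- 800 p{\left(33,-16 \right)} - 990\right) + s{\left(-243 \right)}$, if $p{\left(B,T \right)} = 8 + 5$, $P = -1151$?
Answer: $-12541$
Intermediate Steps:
$p{\left(B,T \right)} = 13$
$s{\left(O \right)} = -1151$
$\left(- 800 p{\left(33,-16 \right)} - 990\right) + s{\left(-243 \right)} = \left(\left(-800\right) 13 - 990\right) - 1151 = \left(-10400 - 990\right) - 1151 = -11390 - 1151 = -12541$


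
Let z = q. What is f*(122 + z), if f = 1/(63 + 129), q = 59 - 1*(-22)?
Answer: 203/192 ≈ 1.0573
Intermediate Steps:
q = 81 (q = 59 + 22 = 81)
f = 1/192 ≈ 0.0052083
z = 81
f*(122 + z) = (122 + 81)/192 = (1/192)*203 = 203/192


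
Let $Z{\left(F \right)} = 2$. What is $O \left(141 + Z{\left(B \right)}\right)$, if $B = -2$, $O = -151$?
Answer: $-21593$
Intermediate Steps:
$O \left(141 + Z{\left(B \right)}\right) = - 151 \left(141 + 2\right) = \left(-151\right) 143 = -21593$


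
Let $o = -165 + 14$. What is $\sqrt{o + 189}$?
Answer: $\sqrt{38} \approx 6.1644$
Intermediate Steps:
$o = -151$
$\sqrt{o + 189} = \sqrt{-151 + 189} = \sqrt{38}$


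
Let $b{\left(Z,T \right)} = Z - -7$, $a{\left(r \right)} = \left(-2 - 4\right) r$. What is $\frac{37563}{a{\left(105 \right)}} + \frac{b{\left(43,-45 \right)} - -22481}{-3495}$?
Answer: $- \frac{1077609}{16310} \approx -66.07$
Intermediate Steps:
$a{\left(r \right)} = - 6 r$
$b{\left(Z,T \right)} = 7 + Z$ ($b{\left(Z,T \right)} = Z + 7 = 7 + Z$)
$\frac{37563}{a{\left(105 \right)}} + \frac{b{\left(43,-45 \right)} - -22481}{-3495} = \frac{37563}{\left(-6\right) 105} + \frac{\left(7 + 43\right) - -22481}{-3495} = \frac{37563}{-630} + \left(50 + 22481\right) \left(- \frac{1}{3495}\right) = 37563 \left(- \frac{1}{630}\right) + 22531 \left(- \frac{1}{3495}\right) = - \frac{12521}{210} - \frac{22531}{3495} = - \frac{1077609}{16310}$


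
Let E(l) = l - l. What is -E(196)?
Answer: 0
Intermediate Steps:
E(l) = 0
-E(196) = -1*0 = 0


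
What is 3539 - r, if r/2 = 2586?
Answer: -1633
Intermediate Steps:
r = 5172 (r = 2*2586 = 5172)
3539 - r = 3539 - 1*5172 = 3539 - 5172 = -1633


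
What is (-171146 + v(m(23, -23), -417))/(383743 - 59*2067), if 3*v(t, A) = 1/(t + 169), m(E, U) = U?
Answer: -74961947/114664020 ≈ -0.65375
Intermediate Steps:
v(t, A) = 1/(3*(169 + t)) (v(t, A) = 1/(3*(t + 169)) = 1/(3*(169 + t)))
(-171146 + v(m(23, -23), -417))/(383743 - 59*2067) = (-171146 + 1/(3*(169 - 23)))/(383743 - 59*2067) = (-171146 + (⅓)/146)/(383743 - 121953) = (-171146 + (⅓)*(1/146))/261790 = (-171146 + 1/438)*(1/261790) = -74961947/438*1/261790 = -74961947/114664020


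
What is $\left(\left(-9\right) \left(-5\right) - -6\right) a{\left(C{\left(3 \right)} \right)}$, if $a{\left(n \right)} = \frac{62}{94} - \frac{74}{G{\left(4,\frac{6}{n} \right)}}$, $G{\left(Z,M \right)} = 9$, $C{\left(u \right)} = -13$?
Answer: $- \frac{54383}{141} \approx -385.69$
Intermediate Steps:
$a{\left(n \right)} = - \frac{3199}{423}$ ($a{\left(n \right)} = \frac{62}{94} - \frac{74}{9} = 62 \cdot \frac{1}{94} - \frac{74}{9} = \frac{31}{47} - \frac{74}{9} = - \frac{3199}{423}$)
$\left(\left(-9\right) \left(-5\right) - -6\right) a{\left(C{\left(3 \right)} \right)} = \left(\left(-9\right) \left(-5\right) - -6\right) \left(- \frac{3199}{423}\right) = \left(45 + 6\right) \left(- \frac{3199}{423}\right) = 51 \left(- \frac{3199}{423}\right) = - \frac{54383}{141}$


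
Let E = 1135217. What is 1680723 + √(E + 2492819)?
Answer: 1680723 + 2*√907009 ≈ 1.6826e+6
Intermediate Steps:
1680723 + √(E + 2492819) = 1680723 + √(1135217 + 2492819) = 1680723 + √3628036 = 1680723 + 2*√907009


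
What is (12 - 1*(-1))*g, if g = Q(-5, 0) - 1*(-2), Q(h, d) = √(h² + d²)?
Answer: 91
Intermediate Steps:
Q(h, d) = √(d² + h²)
g = 7 (g = √(0² + (-5)²) - 1*(-2) = √(0 + 25) + 2 = √25 + 2 = 5 + 2 = 7)
(12 - 1*(-1))*g = (12 - 1*(-1))*7 = (12 + 1)*7 = 13*7 = 91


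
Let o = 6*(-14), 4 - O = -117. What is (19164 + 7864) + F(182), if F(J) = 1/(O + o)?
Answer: 1000037/37 ≈ 27028.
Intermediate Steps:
O = 121 (O = 4 - 1*(-117) = 4 + 117 = 121)
o = -84
F(J) = 1/37 (F(J) = 1/(121 - 84) = 1/37)
(19164 + 7864) + F(182) = (19164 + 7864) + 1/37 = 27028 + 1/37 = 1000037/37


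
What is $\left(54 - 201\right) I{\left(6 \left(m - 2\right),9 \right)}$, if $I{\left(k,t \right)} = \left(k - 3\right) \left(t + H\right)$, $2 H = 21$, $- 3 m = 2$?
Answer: $\frac{108927}{2} \approx 54464.0$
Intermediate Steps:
$m = - \frac{2}{3}$ ($m = \left(- \frac{1}{3}\right) 2 = - \frac{2}{3} \approx -0.66667$)
$H = \frac{21}{2}$ ($H = \frac{1}{2} \cdot 21 = \frac{21}{2} \approx 10.5$)
$I{\left(k,t \right)} = \left(-3 + k\right) \left(\frac{21}{2} + t\right)$ ($I{\left(k,t \right)} = \left(k - 3\right) \left(t + \frac{21}{2}\right) = \left(-3 + k\right) \left(\frac{21}{2} + t\right)$)
$\left(54 - 201\right) I{\left(6 \left(m - 2\right),9 \right)} = \left(54 - 201\right) \left(- \frac{63}{2} - 27 + \frac{21 \cdot 6 \left(- \frac{2}{3} - 2\right)}{2} + 6 \left(- \frac{2}{3} - 2\right) 9\right) = - 147 \left(- \frac{63}{2} - 27 + \frac{21 \cdot 6 \left(- \frac{8}{3}\right)}{2} + 6 \left(- \frac{8}{3}\right) 9\right) = - 147 \left(- \frac{63}{2} - 27 + \frac{21}{2} \left(-16\right) - 144\right) = - 147 \left(- \frac{63}{2} - 27 - 168 - 144\right) = \left(-147\right) \left(- \frac{741}{2}\right) = \frac{108927}{2}$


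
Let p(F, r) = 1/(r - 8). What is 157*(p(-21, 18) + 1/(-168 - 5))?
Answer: 25591/1730 ≈ 14.792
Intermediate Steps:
p(F, r) = 1/(-8 + r)
157*(p(-21, 18) + 1/(-168 - 5)) = 157*(1/(-8 + 18) + 1/(-168 - 5)) = 157*(1/10 + 1/(-173)) = 157*(⅒ - 1/173) = 157*(163/1730) = 25591/1730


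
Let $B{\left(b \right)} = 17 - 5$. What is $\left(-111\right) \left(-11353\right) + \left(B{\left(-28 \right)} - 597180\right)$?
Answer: $663015$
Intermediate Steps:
$B{\left(b \right)} = 12$
$\left(-111\right) \left(-11353\right) + \left(B{\left(-28 \right)} - 597180\right) = \left(-111\right) \left(-11353\right) + \left(12 - 597180\right) = 1260183 + \left(12 - 597180\right) = 1260183 - 597168 = 663015$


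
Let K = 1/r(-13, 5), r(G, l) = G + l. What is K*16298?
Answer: -8149/4 ≈ -2037.3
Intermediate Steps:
K = -1/8 (K = 1/(-13 + 5) = 1/(-8) = -1/8 ≈ -0.12500)
K*16298 = -1/8*16298 = -8149/4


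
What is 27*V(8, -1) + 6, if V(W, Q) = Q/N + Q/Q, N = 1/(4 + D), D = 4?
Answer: -183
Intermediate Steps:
N = 1/8 (N = 1/(4 + 4) = 1/8 ≈ 0.12500)
V(W, Q) = 1 + 8*Q (V(W, Q) = Q/(1/8) + Q/Q = Q*8 + 1 = 8*Q + 1 = 1 + 8*Q)
27*V(8, -1) + 6 = 27*(1 + 8*(-1)) + 6 = 27*(1 - 8) + 6 = 27*(-7) + 6 = -189 + 6 = -183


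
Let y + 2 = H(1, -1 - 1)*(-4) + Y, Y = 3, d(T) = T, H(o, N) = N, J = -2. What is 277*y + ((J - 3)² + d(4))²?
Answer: 3334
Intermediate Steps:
y = 9 (y = -2 + ((-1 - 1)*(-4) + 3) = -2 + (-2*(-4) + 3) = -2 + (8 + 3) = -2 + 11 = 9)
277*y + ((J - 3)² + d(4))² = 277*9 + ((-2 - 3)² + 4)² = 2493 + ((-5)² + 4)² = 2493 + (25 + 4)² = 2493 + 29² = 2493 + 841 = 3334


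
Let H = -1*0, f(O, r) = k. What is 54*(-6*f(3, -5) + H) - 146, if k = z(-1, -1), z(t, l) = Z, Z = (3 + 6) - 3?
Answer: -2090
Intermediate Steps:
Z = 6 (Z = 9 - 3 = 6)
z(t, l) = 6
k = 6
f(O, r) = 6
H = 0
54*(-6*f(3, -5) + H) - 146 = 54*(-6*6 + 0) - 146 = 54*(-36 + 0) - 146 = 54*(-36) - 146 = -1944 - 146 = -2090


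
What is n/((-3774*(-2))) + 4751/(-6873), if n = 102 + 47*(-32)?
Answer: -2527583/2882078 ≈ -0.87700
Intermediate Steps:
n = -1402 (n = 102 - 1504 = -1402)
n/((-3774*(-2))) + 4751/(-6873) = -1402/((-3774*(-2))) + 4751/(-6873) = -1402/7548 + 4751*(-1/6873) = -1402*1/7548 - 4751/6873 = -701/3774 - 4751/6873 = -2527583/2882078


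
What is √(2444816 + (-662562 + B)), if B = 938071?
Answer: 5*√108813 ≈ 1649.3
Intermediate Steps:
√(2444816 + (-662562 + B)) = √(2444816 + (-662562 + 938071)) = √(2444816 + 275509) = √2720325 = 5*√108813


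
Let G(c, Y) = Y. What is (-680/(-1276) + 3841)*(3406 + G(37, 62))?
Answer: 4249857132/319 ≈ 1.3322e+7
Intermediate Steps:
(-680/(-1276) + 3841)*(3406 + G(37, 62)) = (-680/(-1276) + 3841)*(3406 + 62) = (-680*(-1/1276) + 3841)*3468 = (170/319 + 3841)*3468 = (1225449/319)*3468 = 4249857132/319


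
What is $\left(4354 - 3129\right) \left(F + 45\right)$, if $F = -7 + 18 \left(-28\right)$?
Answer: $-570850$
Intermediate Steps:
$F = -511$ ($F = -7 - 504 = -511$)
$\left(4354 - 3129\right) \left(F + 45\right) = \left(4354 - 3129\right) \left(-511 + 45\right) = 1225 \left(-466\right) = -570850$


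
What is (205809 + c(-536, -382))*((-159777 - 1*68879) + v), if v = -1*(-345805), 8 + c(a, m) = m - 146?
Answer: 24047526677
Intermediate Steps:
c(a, m) = -154 + m (c(a, m) = -8 + (m - 146) = -8 + (-146 + m) = -154 + m)
v = 345805
(205809 + c(-536, -382))*((-159777 - 1*68879) + v) = (205809 + (-154 - 382))*((-159777 - 1*68879) + 345805) = (205809 - 536)*((-159777 - 68879) + 345805) = 205273*(-228656 + 345805) = 205273*117149 = 24047526677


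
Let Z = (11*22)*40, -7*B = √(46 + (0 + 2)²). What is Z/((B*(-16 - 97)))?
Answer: 6776*√2/113 ≈ 84.803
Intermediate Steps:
B = -5*√2/7 (B = -√(46 + (0 + 2)²)/7 = -√(46 + 2²)/7 = -√(46 + 4)/7 = -5*√2/7 ≈ -1.0102)
Z = 9680 (Z = 242*40 = 9680)
Z/((B*(-16 - 97))) = 9680/(((-5*√2/7)*(-16 - 97))) = 9680/((-5*√2/7*(-113))) = 9680/((565*√2/7)) = 9680*(7*√2/1130) = 6776*√2/113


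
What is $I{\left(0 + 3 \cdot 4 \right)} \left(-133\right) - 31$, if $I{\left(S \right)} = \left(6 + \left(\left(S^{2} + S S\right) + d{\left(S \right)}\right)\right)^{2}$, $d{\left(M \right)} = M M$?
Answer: $-25515283$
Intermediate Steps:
$d{\left(M \right)} = M^{2}$
$I{\left(S \right)} = \left(6 + 3 S^{2}\right)^{2}$ ($I{\left(S \right)} = \left(6 + \left(\left(S^{2} + S S\right) + S^{2}\right)\right)^{2} = \left(6 + \left(\left(S^{2} + S^{2}\right) + S^{2}\right)\right)^{2} = \left(6 + \left(2 S^{2} + S^{2}\right)\right)^{2} = \left(6 + 3 S^{2}\right)^{2}$)
$I{\left(0 + 3 \cdot 4 \right)} \left(-133\right) - 31 = 9 \left(2 + \left(0 + 3 \cdot 4\right)^{2}\right)^{2} \left(-133\right) - 31 = 9 \left(2 + \left(0 + 12\right)^{2}\right)^{2} \left(-133\right) - 31 = 9 \left(2 + 12^{2}\right)^{2} \left(-133\right) - 31 = 9 \left(2 + 144\right)^{2} \left(-133\right) - 31 = 9 \cdot 146^{2} \left(-133\right) - 31 = 9 \cdot 21316 \left(-133\right) - 31 = 191844 \left(-133\right) - 31 = -25515252 - 31 = -25515283$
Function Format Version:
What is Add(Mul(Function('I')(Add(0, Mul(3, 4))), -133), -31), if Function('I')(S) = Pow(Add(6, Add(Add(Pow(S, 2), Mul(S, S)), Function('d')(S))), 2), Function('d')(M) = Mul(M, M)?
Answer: -25515283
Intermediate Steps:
Function('d')(M) = Pow(M, 2)
Function('I')(S) = Pow(Add(6, Mul(3, Pow(S, 2))), 2) (Function('I')(S) = Pow(Add(6, Add(Add(Pow(S, 2), Mul(S, S)), Pow(S, 2))), 2) = Pow(Add(6, Add(Add(Pow(S, 2), Pow(S, 2)), Pow(S, 2))), 2) = Pow(Add(6, Add(Mul(2, Pow(S, 2)), Pow(S, 2))), 2) = Pow(Add(6, Mul(3, Pow(S, 2))), 2))
Add(Mul(Function('I')(Add(0, Mul(3, 4))), -133), -31) = Add(Mul(Mul(9, Pow(Add(2, Pow(Add(0, Mul(3, 4)), 2)), 2)), -133), -31) = Add(Mul(Mul(9, Pow(Add(2, Pow(Add(0, 12), 2)), 2)), -133), -31) = Add(Mul(Mul(9, Pow(Add(2, Pow(12, 2)), 2)), -133), -31) = Add(Mul(Mul(9, Pow(Add(2, 144), 2)), -133), -31) = Add(Mul(Mul(9, Pow(146, 2)), -133), -31) = Add(Mul(Mul(9, 21316), -133), -31) = Add(Mul(191844, -133), -31) = Add(-25515252, -31) = -25515283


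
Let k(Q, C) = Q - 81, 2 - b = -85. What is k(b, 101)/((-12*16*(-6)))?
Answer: 1/192 ≈ 0.0052083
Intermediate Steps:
b = 87 (b = 2 - 1*(-85) = 2 + 85 = 87)
k(Q, C) = -81 + Q
k(b, 101)/((-12*16*(-6))) = (-81 + 87)/((-12*16*(-6))) = 6/((-192*(-6))) = 6/1152 = 6*(1/1152) = 1/192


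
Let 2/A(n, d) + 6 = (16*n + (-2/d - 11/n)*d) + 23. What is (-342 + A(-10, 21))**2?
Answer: 173820618724/1485961 ≈ 1.1698e+5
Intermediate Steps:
A(n, d) = 2/(17 + 16*n + d*(-11/n - 2/d)) (A(n, d) = 2/(-6 + ((16*n + (-2/d - 11/n)*d) + 23)) = 2/(-6 + ((16*n + (-11/n - 2/d)*d) + 23)) = 2/(-6 + ((16*n + d*(-11/n - 2/d)) + 23)) = 2/(-6 + (23 + 16*n + d*(-11/n - 2/d))) = 2/(17 + 16*n + d*(-11/n - 2/d)))
(-342 + A(-10, 21))**2 = (-342 + 2*(-10)/(-11*21 + 15*(-10) + 16*(-10)**2))**2 = (-342 + 2*(-10)/(-231 - 150 + 16*100))**2 = (-342 + 2*(-10)/(-231 - 150 + 1600))**2 = (-342 + 2*(-10)/1219)**2 = (-342 + 2*(-10)*(1/1219))**2 = (-342 - 20/1219)**2 = (-416918/1219)**2 = 173820618724/1485961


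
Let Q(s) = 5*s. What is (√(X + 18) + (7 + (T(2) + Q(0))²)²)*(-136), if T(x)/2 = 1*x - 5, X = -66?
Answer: -251464 - 544*I*√3 ≈ -2.5146e+5 - 942.24*I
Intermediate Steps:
T(x) = -10 + 2*x (T(x) = 2*(1*x - 5) = 2*(x - 5) = 2*(-5 + x) = -10 + 2*x)
(√(X + 18) + (7 + (T(2) + Q(0))²)²)*(-136) = (√(-66 + 18) + (7 + ((-10 + 2*2) + 5*0)²)²)*(-136) = (√(-48) + (7 + ((-10 + 4) + 0)²)²)*(-136) = (4*I*√3 + (7 + (-6 + 0)²)²)*(-136) = (4*I*√3 + (7 + (-6)²)²)*(-136) = (4*I*√3 + (7 + 36)²)*(-136) = (4*I*√3 + 43²)*(-136) = (4*I*√3 + 1849)*(-136) = (1849 + 4*I*√3)*(-136) = -251464 - 544*I*√3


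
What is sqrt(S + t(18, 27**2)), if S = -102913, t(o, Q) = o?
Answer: I*sqrt(102895) ≈ 320.77*I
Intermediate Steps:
sqrt(S + t(18, 27**2)) = sqrt(-102913 + 18) = sqrt(-102895) = I*sqrt(102895)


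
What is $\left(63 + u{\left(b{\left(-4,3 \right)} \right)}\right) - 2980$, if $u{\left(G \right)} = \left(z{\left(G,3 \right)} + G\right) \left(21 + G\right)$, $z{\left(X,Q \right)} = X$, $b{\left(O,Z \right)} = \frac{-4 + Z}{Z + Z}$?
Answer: $- \frac{52631}{18} \approx -2923.9$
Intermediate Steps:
$b{\left(O,Z \right)} = \frac{-4 + Z}{2 Z}$
$u{\left(G \right)} = 2 G \left(21 + G\right)$ ($u{\left(G \right)} = \left(G + G\right) \left(21 + G\right) = 2 G \left(21 + G\right)$)
$\left(63 + u{\left(b{\left(-4,3 \right)} \right)}\right) - 2980 = \left(63 + 2 \frac{-4 + 3}{2 \cdot 3} \left(21 + \frac{-4 + 3}{2 \cdot 3}\right)\right) - 2980 = \left(63 + 2 \cdot \frac{1}{2} \cdot \frac{1}{3} \left(-1\right) \left(21 + \frac{1}{2} \cdot \frac{1}{3} \left(-1\right)\right)\right) - 2980 = \left(63 + 2 \left(- \frac{1}{6}\right) \left(21 - \frac{1}{6}\right)\right) - 2980 = \left(63 + 2 \left(- \frac{1}{6}\right) \frac{125}{6}\right) - 2980 = \left(63 - \frac{125}{18}\right) - 2980 = \frac{1009}{18} - 2980 = - \frac{52631}{18}$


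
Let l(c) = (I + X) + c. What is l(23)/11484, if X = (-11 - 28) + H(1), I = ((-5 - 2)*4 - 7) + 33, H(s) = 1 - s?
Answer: -1/638 ≈ -0.0015674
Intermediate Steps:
I = -2 (I = (-7*4 - 7) + 33 = (-28 - 7) + 33 = -35 + 33 = -2)
X = -39 (X = (-11 - 28) + (1 - 1*1) = -39 + (1 - 1) = -39 + 0 = -39)
l(c) = -41 + c (l(c) = (-2 - 39) + c = -41 + c)
l(23)/11484 = (-41 + 23)/11484 = -18*1/11484 = -1/638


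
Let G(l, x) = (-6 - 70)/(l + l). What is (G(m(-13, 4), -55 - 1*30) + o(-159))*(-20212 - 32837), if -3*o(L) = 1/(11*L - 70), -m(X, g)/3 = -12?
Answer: 611036065/10914 ≈ 55986.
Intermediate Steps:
m(X, g) = 36 (m(X, g) = -3*(-12) = 36)
o(L) = -1/(3*(-70 + 11*L)) (o(L) = -1/(3*(11*L - 70)) = -1/(3*(-70 + 11*L)))
G(l, x) = -38/l (G(l, x) = -76*1/(2*l) = -38/l)
(G(m(-13, 4), -55 - 1*30) + o(-159))*(-20212 - 32837) = (-38/36 - 1/(-210 + 33*(-159)))*(-20212 - 32837) = (-38*1/36 - 1/(-210 - 5247))*(-53049) = (-19/18 - 1/(-5457))*(-53049) = (-19/18 - 1*(-1/5457))*(-53049) = (-19/18 + 1/5457)*(-53049) = -34555/32742*(-53049) = 611036065/10914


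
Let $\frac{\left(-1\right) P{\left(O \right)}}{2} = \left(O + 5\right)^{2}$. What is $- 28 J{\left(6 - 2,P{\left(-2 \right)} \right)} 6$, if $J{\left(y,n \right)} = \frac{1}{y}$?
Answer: $-42$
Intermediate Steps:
$P{\left(O \right)} = - 2 \left(5 + O\right)^{2}$ ($P{\left(O \right)} = - 2 \left(O + 5\right)^{2} = - 2 \left(5 + O\right)^{2}$)
$- 28 J{\left(6 - 2,P{\left(-2 \right)} \right)} 6 = - \frac{28}{6 - 2} \cdot 6 = - \frac{28}{4} \cdot 6 = \left(-28\right) \frac{1}{4} \cdot 6 = \left(-7\right) 6 = -42$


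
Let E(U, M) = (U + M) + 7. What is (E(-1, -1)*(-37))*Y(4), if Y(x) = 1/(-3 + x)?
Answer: -185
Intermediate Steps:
E(U, M) = 7 + M + U (E(U, M) = (M + U) + 7 = 7 + M + U)
(E(-1, -1)*(-37))*Y(4) = ((7 - 1 - 1)*(-37))/(-3 + 4) = (5*(-37))/1 = -185*1 = -185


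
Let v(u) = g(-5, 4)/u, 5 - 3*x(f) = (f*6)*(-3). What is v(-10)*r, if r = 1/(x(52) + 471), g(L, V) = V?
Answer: -3/5885 ≈ -0.00050977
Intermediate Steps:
x(f) = 5/3 + 6*f (x(f) = 5/3 - f*6*(-3)/3 = 5/3 - 6*f*(-3)/3 = 5/3 - (-6)*f = 5/3 + 6*f)
r = 3/2354 (r = 1/((5/3 + 6*52) + 471) = 1/((5/3 + 312) + 471) = 1/(941/3 + 471) = 1/(2354/3) = 3/2354 ≈ 0.0012744)
v(u) = 4/u
v(-10)*r = (4/(-10))*(3/2354) = (4*(-⅒))*(3/2354) = -⅖*3/2354 = -3/5885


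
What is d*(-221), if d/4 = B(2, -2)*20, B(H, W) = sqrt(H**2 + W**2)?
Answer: -35360*sqrt(2) ≈ -50007.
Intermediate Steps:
d = 160*sqrt(2) (d = 4*(sqrt(2**2 + (-2)**2)*20) = 4*(sqrt(4 + 4)*20) = 4*(sqrt(8)*20) = 4*((2*sqrt(2))*20) = 4*(40*sqrt(2)) = 160*sqrt(2) ≈ 226.27)
d*(-221) = (160*sqrt(2))*(-221) = -35360*sqrt(2)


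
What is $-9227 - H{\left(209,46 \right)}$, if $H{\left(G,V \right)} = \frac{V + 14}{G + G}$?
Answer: $- \frac{1928473}{209} \approx -9227.1$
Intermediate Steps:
$H{\left(G,V \right)} = \frac{14 + V}{2 G}$
$-9227 - H{\left(209,46 \right)} = -9227 - \frac{14 + 46}{2 \cdot 209} = -9227 - \frac{1}{2} \cdot \frac{1}{209} \cdot 60 = -9227 - \frac{30}{209} = - \frac{1928473}{209}$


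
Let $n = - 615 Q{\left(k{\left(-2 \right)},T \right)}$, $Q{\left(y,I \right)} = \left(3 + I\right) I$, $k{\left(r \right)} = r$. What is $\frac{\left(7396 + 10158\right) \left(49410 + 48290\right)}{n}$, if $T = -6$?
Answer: $- \frac{171502580}{1107} \approx -1.5493 \cdot 10^{5}$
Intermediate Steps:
$Q{\left(y,I \right)} = I \left(3 + I\right)$
$n = -11070$ ($n = - 615 \left(- 6 \left(3 - 6\right)\right) = - 615 \left(\left(-6\right) \left(-3\right)\right) = \left(-615\right) 18 = -11070$)
$\frac{\left(7396 + 10158\right) \left(49410 + 48290\right)}{n} = \frac{\left(7396 + 10158\right) \left(49410 + 48290\right)}{-11070} = 17554 \cdot 97700 \left(- \frac{1}{11070}\right) = 1715025800 \left(- \frac{1}{11070}\right) = - \frac{171502580}{1107}$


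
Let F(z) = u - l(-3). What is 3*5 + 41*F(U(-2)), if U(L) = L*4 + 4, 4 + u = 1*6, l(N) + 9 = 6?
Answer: 220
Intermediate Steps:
l(N) = -3 (l(N) = -9 + 6 = -3)
u = 2 (u = -4 + 1*6 = -4 + 6 = 2)
U(L) = 4 + 4*L (U(L) = 4*L + 4 = 4 + 4*L)
F(z) = 5 (F(z) = 2 - 1*(-3) = 2 + 3 = 5)
3*5 + 41*F(U(-2)) = 3*5 + 41*5 = 15 + 205 = 220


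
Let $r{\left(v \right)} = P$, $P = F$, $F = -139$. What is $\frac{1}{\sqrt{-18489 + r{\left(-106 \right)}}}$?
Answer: $- \frac{i \sqrt{4657}}{9314} \approx - 0.0073268 i$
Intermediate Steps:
$P = -139$
$r{\left(v \right)} = -139$
$\frac{1}{\sqrt{-18489 + r{\left(-106 \right)}}} = \frac{1}{\sqrt{-18489 - 139}} = \frac{1}{\sqrt{-18628}} = \frac{1}{2 i \sqrt{4657}} = - \frac{i \sqrt{4657}}{9314}$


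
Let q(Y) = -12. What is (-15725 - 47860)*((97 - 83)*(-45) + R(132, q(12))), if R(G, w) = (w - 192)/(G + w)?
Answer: 80333289/2 ≈ 4.0167e+7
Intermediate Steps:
R(G, w) = (-192 + w)/(G + w)
(-15725 - 47860)*((97 - 83)*(-45) + R(132, q(12))) = (-15725 - 47860)*((97 - 83)*(-45) + (-192 - 12)/(132 - 12)) = -63585*(14*(-45) - 204/120) = -63585*(-630 + (1/120)*(-204)) = -63585*(-630 - 17/10) = -63585*(-6317/10) = 80333289/2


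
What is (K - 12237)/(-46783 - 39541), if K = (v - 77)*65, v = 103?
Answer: 10547/86324 ≈ 0.12218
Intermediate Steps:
K = 1690 (K = (103 - 77)*65 = 26*65 = 1690)
(K - 12237)/(-46783 - 39541) = (1690 - 12237)/(-46783 - 39541) = -10547/(-86324) = -10547*(-1/86324) = 10547/86324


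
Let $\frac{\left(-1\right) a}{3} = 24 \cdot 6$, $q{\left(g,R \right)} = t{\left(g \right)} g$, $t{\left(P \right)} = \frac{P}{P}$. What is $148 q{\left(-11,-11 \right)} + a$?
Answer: $-2060$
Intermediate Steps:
$t{\left(P \right)} = 1$
$q{\left(g,R \right)} = g$ ($q{\left(g,R \right)} = 1 g = g$)
$a = -432$ ($a = - 3 \cdot 24 \cdot 6 = \left(-3\right) 144 = -432$)
$148 q{\left(-11,-11 \right)} + a = 148 \left(-11\right) - 432 = -1628 - 432 = -2060$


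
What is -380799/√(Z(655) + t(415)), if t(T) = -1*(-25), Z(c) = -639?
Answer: 380799*I*√614/614 ≈ 15368.0*I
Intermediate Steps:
t(T) = 25
-380799/√(Z(655) + t(415)) = -380799/√(-639 + 25) = -380799*(-I*√614/614) = -(-380799)*I*√614/614 = 380799*I*√614/614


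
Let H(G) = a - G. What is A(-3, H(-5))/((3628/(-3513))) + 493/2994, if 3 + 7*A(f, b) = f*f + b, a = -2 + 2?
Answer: -51588457/38017812 ≈ -1.3570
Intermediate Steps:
a = 0
H(G) = -G (H(G) = 0 - G = -G)
A(f, b) = -3/7 + b/7 + f²/7 (A(f, b) = -3/7 + (f*f + b)/7 = -3/7 + (f² + b)/7 = -3/7 + (b + f²)/7 = -3/7 + (b/7 + f²/7) = -3/7 + b/7 + f²/7)
A(-3, H(-5))/((3628/(-3513))) + 493/2994 = (-3/7 + (-1*(-5))/7 + (⅐)*(-3)²)/((3628/(-3513))) + 493/2994 = (-3/7 + (⅐)*5 + (⅐)*9)/((3628*(-1/3513))) + 493*(1/2994) = (-3/7 + 5/7 + 9/7)/(-3628/3513) + 493/2994 = (11/7)*(-3513/3628) + 493/2994 = -38643/25396 + 493/2994 = -51588457/38017812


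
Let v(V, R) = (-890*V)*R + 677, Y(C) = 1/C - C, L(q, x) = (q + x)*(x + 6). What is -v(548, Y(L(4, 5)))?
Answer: -4779723023/99 ≈ -4.8280e+7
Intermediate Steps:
L(q, x) = (6 + x)*(q + x) (L(q, x) = (q + x)*(6 + x) = (6 + x)*(q + x))
v(V, R) = 677 - 890*R*V (v(V, R) = -890*R*V + 677 = 677 - 890*R*V)
-v(548, Y(L(4, 5))) = -(677 - 890*(1/(5**2 + 6*4 + 6*5 + 4*5) - (5**2 + 6*4 + 6*5 + 4*5))*548) = -(677 - 890*(1/(25 + 24 + 30 + 20) - (25 + 24 + 30 + 20))*548) = -(677 - 890*(1/99 - 1*99)*548) = -(677 - 890*(1/99 - 99)*548) = -(677 - 890*(-9800/99)*548) = -(677 + 4779656000/99) = -1*4779723023/99 = -4779723023/99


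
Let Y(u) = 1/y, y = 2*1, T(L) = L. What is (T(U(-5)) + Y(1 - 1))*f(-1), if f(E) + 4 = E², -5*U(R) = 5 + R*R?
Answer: 33/2 ≈ 16.500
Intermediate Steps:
U(R) = -1 - R²/5 (U(R) = -(5 + R*R)/5 = -(5 + R²)/5 = -1 - R²/5)
y = 2
f(E) = -4 + E²
Y(u) = ½ (Y(u) = 1/2 = ½)
(T(U(-5)) + Y(1 - 1))*f(-1) = ((-1 - ⅕*(-5)²) + ½)*(-4 + (-1)²) = ((-1 - ⅕*25) + ½)*(-4 + 1) = ((-1 - 5) + ½)*(-3) = (-6 + ½)*(-3) = -11/2*(-3) = 33/2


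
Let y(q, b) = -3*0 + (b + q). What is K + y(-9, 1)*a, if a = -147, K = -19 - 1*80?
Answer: 1077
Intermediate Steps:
y(q, b) = b + q (y(q, b) = 0 + (b + q) = b + q)
K = -99 (K = -19 - 80 = -99)
K + y(-9, 1)*a = -99 + (1 - 9)*(-147) = -99 - 8*(-147) = -99 + 1176 = 1077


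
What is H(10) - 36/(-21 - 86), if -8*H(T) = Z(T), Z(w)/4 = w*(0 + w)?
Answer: -5314/107 ≈ -49.664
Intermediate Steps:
Z(w) = 4*w² (Z(w) = 4*(w*(0 + w)) = 4*(w*w) = 4*w²)
H(T) = -T²/2
H(10) - 36/(-21 - 86) = -½*10² - 36/(-21 - 86) = -½*100 - 36/(-107) = -50 - 1/107*(-36) = -50 + 36/107 = -5314/107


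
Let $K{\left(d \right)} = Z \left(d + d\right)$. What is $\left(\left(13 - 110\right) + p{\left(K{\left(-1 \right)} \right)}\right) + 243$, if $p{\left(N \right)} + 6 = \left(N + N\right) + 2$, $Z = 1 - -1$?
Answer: $134$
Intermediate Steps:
$Z = 2$ ($Z = 1 + 1 = 2$)
$K{\left(d \right)} = 4 d$ ($K{\left(d \right)} = 2 \left(d + d\right) = 2 \cdot 2 d = 4 d$)
$p{\left(N \right)} = -4 + 2 N$ ($p{\left(N \right)} = -6 + \left(\left(N + N\right) + 2\right) = -6 + \left(2 N + 2\right) = -6 + \left(2 + 2 N\right) = -4 + 2 N$)
$\left(\left(13 - 110\right) + p{\left(K{\left(-1 \right)} \right)}\right) + 243 = \left(\left(13 - 110\right) + \left(-4 + 2 \cdot 4 \left(-1\right)\right)\right) + 243 = \left(-97 + \left(-4 + 2 \left(-4\right)\right)\right) + 243 = \left(-97 - 12\right) + 243 = -109 + 243 = 134$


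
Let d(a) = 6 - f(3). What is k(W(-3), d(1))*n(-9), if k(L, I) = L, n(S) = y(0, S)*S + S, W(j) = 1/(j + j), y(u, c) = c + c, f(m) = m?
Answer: -51/2 ≈ -25.500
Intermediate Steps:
y(u, c) = 2*c
d(a) = 3 (d(a) = 6 - 1*3 = 6 - 3 = 3)
W(j) = 1/(2*j)
n(S) = S + 2*S**2 (n(S) = (2*S)*S + S = 2*S**2 + S = S + 2*S**2)
k(W(-3), d(1))*n(-9) = ((1/2)/(-3))*(-9*(1 + 2*(-9))) = ((1/2)*(-1/3))*(-9*(1 - 18)) = -(-3)*(-17)/2 = -1/6*153 = -51/2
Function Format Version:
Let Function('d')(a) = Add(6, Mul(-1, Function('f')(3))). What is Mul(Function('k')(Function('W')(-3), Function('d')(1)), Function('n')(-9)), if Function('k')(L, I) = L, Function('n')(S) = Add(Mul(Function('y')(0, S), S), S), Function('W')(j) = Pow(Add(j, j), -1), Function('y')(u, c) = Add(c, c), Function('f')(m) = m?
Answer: Rational(-51, 2) ≈ -25.500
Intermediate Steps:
Function('y')(u, c) = Mul(2, c)
Function('d')(a) = 3 (Function('d')(a) = Add(6, Mul(-1, 3)) = Add(6, -3) = 3)
Function('W')(j) = Mul(Rational(1, 2), Pow(j, -1)) (Function('W')(j) = Pow(Mul(2, j), -1) = Mul(Rational(1, 2), Pow(j, -1)))
Function('n')(S) = Add(S, Mul(2, Pow(S, 2))) (Function('n')(S) = Add(Mul(Mul(2, S), S), S) = Add(Mul(2, Pow(S, 2)), S) = Add(S, Mul(2, Pow(S, 2))))
Mul(Function('k')(Function('W')(-3), Function('d')(1)), Function('n')(-9)) = Mul(Mul(Rational(1, 2), Pow(-3, -1)), Mul(-9, Add(1, Mul(2, -9)))) = Mul(Mul(Rational(1, 2), Rational(-1, 3)), Mul(-9, Add(1, -18))) = Mul(Rational(-1, 6), Mul(-9, -17)) = Mul(Rational(-1, 6), 153) = Rational(-51, 2)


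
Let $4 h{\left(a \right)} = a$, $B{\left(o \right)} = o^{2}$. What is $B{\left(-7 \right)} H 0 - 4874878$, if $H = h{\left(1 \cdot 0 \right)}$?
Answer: $-4874878$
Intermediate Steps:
$h{\left(a \right)} = \frac{a}{4}$
$H = 0$ ($H = \frac{1 \cdot 0}{4} = \frac{1}{4} \cdot 0 = 0$)
$B{\left(-7 \right)} H 0 - 4874878 = \left(-7\right)^{2} \cdot 0 \cdot 0 - 4874878 = 49 \cdot 0 \cdot 0 - 4874878 = 0 \cdot 0 - 4874878 = 0 - 4874878 = -4874878$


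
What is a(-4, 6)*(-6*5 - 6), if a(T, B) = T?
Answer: 144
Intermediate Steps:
a(-4, 6)*(-6*5 - 6) = -4*(-6*5 - 6) = -4*(-30 - 6) = -4*(-36) = 144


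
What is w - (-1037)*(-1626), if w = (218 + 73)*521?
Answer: -1534551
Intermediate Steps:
w = 151611 (w = 291*521 = 151611)
w - (-1037)*(-1626) = 151611 - (-1037)*(-1626) = 151611 - 1*1686162 = 151611 - 1686162 = -1534551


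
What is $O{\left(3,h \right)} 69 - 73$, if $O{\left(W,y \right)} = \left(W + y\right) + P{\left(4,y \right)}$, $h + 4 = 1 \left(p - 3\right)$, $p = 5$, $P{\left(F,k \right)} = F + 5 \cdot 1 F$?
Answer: $1652$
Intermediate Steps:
$P{\left(F,k \right)} = 6 F$ ($P{\left(F,k \right)} = F + 5 F = 6 F$)
$h = -2$ ($h = -4 + 1 \left(5 - 3\right) = -4 + 1 \cdot 2 = -4 + 2 = -2$)
$O{\left(W,y \right)} = 24 + W + y$ ($O{\left(W,y \right)} = \left(W + y\right) + 6 \cdot 4 = \left(W + y\right) + 24 = 24 + W + y$)
$O{\left(3,h \right)} 69 - 73 = \left(24 + 3 - 2\right) 69 - 73 = 25 \cdot 69 - 73 = 1725 - 73 = 1652$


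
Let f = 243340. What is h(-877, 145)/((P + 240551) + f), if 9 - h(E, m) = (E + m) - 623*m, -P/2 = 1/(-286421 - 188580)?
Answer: 43261191076/229848708893 ≈ 0.18822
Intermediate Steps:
P = 2/475001 (P = -2/(-286421 - 188580) = -2/(-475001) = -2*(-1/475001) = 2/475001 ≈ 4.2105e-6)
h(E, m) = 9 - E + 622*m (h(E, m) = 9 - ((E + m) - 623*m) = 9 - (E - 622*m) = 9 + (-E + 622*m) = 9 - E + 622*m)
h(-877, 145)/((P + 240551) + f) = (9 - 1*(-877) + 622*145)/((2/475001 + 240551) + 243340) = (9 + 877 + 90190)/(114261965553/475001 + 243340) = 91076/(229848708893/475001) = 91076*(475001/229848708893) = 43261191076/229848708893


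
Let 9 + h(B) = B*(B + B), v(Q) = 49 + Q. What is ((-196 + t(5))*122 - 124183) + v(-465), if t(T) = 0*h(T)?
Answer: -148511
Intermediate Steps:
h(B) = -9 + 2*B² (h(B) = -9 + B*(B + B) = -9 + B*(2*B) = -9 + 2*B²)
t(T) = 0 (t(T) = 0*(-9 + 2*T²) = 0)
((-196 + t(5))*122 - 124183) + v(-465) = ((-196 + 0)*122 - 124183) + (49 - 465) = (-196*122 - 124183) - 416 = (-23912 - 124183) - 416 = -148095 - 416 = -148511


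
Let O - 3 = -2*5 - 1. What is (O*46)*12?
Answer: -4416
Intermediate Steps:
O = -8 (O = 3 + (-2*5 - 1) = 3 + (-10 - 1) = 3 - 11 = -8)
(O*46)*12 = -8*46*12 = -368*12 = -4416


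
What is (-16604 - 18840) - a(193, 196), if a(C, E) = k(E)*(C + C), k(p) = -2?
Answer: -34672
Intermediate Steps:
a(C, E) = -4*C (a(C, E) = -2*(C + C) = -4*C)
(-16604 - 18840) - a(193, 196) = (-16604 - 18840) - (-4)*193 = -35444 - 1*(-772) = -35444 + 772 = -34672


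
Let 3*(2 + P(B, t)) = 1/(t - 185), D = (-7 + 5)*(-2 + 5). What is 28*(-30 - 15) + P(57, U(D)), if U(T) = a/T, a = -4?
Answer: -697887/553 ≈ -1262.0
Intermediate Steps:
D = -6 (D = -2*3 = -6)
U(T) = -4/T
P(B, t) = -2 + 1/(3*(-185 + t)) (P(B, t) = -2 + 1/(3*(t - 185)) = -2 + 1/(3*(-185 + t)))
28*(-30 - 15) + P(57, U(D)) = 28*(-30 - 15) + (1111 - (-24)/(-6))/(3*(-185 - 4/(-6))) = 28*(-45) + (1111 - (-24)*(-1)/6)/(3*(-185 - 4*(-⅙))) = -1260 + (1111 - 6*⅔)/(3*(-185 + ⅔)) = -1260 + (1111 - 4)/(3*(-553/3)) = -1260 + (⅓)*(-3/553)*1107 = -1260 - 1107/553 = -697887/553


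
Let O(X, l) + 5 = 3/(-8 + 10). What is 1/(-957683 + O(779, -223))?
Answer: -2/1915373 ≈ -1.0442e-6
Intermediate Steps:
O(X, l) = -7/2 (O(X, l) = -5 + 3/(-8 + 10) = -5 + 3/2 = -7/2)
1/(-957683 + O(779, -223)) = 1/(-957683 - 7/2) = 1/(-1915373/2) = -2/1915373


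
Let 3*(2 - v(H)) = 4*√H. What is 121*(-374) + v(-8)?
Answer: -45252 - 8*I*√2/3 ≈ -45252.0 - 3.7712*I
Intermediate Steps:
v(H) = 2 - 4*√H/3
121*(-374) + v(-8) = 121*(-374) + (2 - 8*I*√2/3) = -45254 + (2 - 8*I*√2/3) = -45252 - 8*I*√2/3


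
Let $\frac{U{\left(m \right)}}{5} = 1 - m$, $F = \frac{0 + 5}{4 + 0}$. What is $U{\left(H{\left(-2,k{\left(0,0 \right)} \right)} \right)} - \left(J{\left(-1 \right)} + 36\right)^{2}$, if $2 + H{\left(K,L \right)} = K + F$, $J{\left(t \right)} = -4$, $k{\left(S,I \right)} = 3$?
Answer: $- \frac{4021}{4} \approx -1005.3$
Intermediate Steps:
$F = \frac{5}{4} \approx 1.25$
$H{\left(K,L \right)} = - \frac{3}{4} + K$ ($H{\left(K,L \right)} = -2 + \left(K + \frac{5}{4}\right) = -2 + \left(\frac{5}{4} + K\right) = - \frac{3}{4} + K$)
$U{\left(m \right)} = 5 - 5 m$ ($U{\left(m \right)} = 5 \left(1 - m\right) = 5 - 5 m$)
$U{\left(H{\left(-2,k{\left(0,0 \right)} \right)} \right)} - \left(J{\left(-1 \right)} + 36\right)^{2} = \left(5 - 5 \left(- \frac{3}{4} - 2\right)\right) - \left(-4 + 36\right)^{2} = \left(5 - - \frac{55}{4}\right) - 32^{2} = \left(5 + \frac{55}{4}\right) - 1024 = \frac{75}{4} - 1024 = - \frac{4021}{4}$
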